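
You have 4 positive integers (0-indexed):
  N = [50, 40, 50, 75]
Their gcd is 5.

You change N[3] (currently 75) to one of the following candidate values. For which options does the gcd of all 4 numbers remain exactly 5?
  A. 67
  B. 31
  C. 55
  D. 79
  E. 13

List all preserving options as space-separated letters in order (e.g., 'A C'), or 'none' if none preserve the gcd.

Old gcd = 5; gcd of others (without N[3]) = 10
New gcd for candidate v: gcd(10, v). Preserves old gcd iff gcd(10, v) = 5.
  Option A: v=67, gcd(10,67)=1 -> changes
  Option B: v=31, gcd(10,31)=1 -> changes
  Option C: v=55, gcd(10,55)=5 -> preserves
  Option D: v=79, gcd(10,79)=1 -> changes
  Option E: v=13, gcd(10,13)=1 -> changes

Answer: C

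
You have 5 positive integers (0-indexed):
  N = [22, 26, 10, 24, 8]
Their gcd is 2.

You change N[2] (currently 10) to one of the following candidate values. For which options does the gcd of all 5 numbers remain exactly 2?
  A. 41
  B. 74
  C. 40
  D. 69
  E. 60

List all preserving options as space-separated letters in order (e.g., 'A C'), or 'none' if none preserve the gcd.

Old gcd = 2; gcd of others (without N[2]) = 2
New gcd for candidate v: gcd(2, v). Preserves old gcd iff gcd(2, v) = 2.
  Option A: v=41, gcd(2,41)=1 -> changes
  Option B: v=74, gcd(2,74)=2 -> preserves
  Option C: v=40, gcd(2,40)=2 -> preserves
  Option D: v=69, gcd(2,69)=1 -> changes
  Option E: v=60, gcd(2,60)=2 -> preserves

Answer: B C E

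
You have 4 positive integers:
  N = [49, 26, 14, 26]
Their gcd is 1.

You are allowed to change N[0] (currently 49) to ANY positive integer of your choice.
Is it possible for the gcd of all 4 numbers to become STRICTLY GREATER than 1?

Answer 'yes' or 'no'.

Answer: yes

Derivation:
Current gcd = 1
gcd of all OTHER numbers (without N[0]=49): gcd([26, 14, 26]) = 2
The new gcd after any change is gcd(2, new_value).
This can be at most 2.
Since 2 > old gcd 1, the gcd CAN increase (e.g., set N[0] = 2).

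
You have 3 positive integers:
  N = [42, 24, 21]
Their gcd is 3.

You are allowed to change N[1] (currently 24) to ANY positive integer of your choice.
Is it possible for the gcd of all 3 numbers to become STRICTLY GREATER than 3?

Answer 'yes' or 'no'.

Answer: yes

Derivation:
Current gcd = 3
gcd of all OTHER numbers (without N[1]=24): gcd([42, 21]) = 21
The new gcd after any change is gcd(21, new_value).
This can be at most 21.
Since 21 > old gcd 3, the gcd CAN increase (e.g., set N[1] = 21).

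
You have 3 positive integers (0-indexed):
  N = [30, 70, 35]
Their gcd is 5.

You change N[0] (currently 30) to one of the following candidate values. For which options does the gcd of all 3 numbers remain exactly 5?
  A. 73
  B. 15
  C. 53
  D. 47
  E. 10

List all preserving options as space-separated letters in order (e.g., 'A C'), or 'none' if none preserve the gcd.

Old gcd = 5; gcd of others (without N[0]) = 35
New gcd for candidate v: gcd(35, v). Preserves old gcd iff gcd(35, v) = 5.
  Option A: v=73, gcd(35,73)=1 -> changes
  Option B: v=15, gcd(35,15)=5 -> preserves
  Option C: v=53, gcd(35,53)=1 -> changes
  Option D: v=47, gcd(35,47)=1 -> changes
  Option E: v=10, gcd(35,10)=5 -> preserves

Answer: B E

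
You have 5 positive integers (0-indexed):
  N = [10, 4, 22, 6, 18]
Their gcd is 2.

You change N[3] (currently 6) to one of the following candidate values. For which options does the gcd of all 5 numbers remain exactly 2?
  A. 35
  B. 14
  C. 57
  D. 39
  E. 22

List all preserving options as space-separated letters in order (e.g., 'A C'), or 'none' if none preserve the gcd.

Old gcd = 2; gcd of others (without N[3]) = 2
New gcd for candidate v: gcd(2, v). Preserves old gcd iff gcd(2, v) = 2.
  Option A: v=35, gcd(2,35)=1 -> changes
  Option B: v=14, gcd(2,14)=2 -> preserves
  Option C: v=57, gcd(2,57)=1 -> changes
  Option D: v=39, gcd(2,39)=1 -> changes
  Option E: v=22, gcd(2,22)=2 -> preserves

Answer: B E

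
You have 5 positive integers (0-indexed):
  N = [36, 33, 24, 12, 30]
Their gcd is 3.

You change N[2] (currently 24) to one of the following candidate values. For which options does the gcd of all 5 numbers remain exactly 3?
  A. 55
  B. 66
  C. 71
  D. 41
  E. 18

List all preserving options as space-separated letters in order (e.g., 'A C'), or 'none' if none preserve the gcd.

Old gcd = 3; gcd of others (without N[2]) = 3
New gcd for candidate v: gcd(3, v). Preserves old gcd iff gcd(3, v) = 3.
  Option A: v=55, gcd(3,55)=1 -> changes
  Option B: v=66, gcd(3,66)=3 -> preserves
  Option C: v=71, gcd(3,71)=1 -> changes
  Option D: v=41, gcd(3,41)=1 -> changes
  Option E: v=18, gcd(3,18)=3 -> preserves

Answer: B E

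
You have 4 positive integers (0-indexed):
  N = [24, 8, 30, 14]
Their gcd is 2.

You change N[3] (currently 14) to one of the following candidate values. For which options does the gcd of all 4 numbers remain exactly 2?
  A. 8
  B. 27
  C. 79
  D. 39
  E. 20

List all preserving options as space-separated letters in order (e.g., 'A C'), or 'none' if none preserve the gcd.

Answer: A E

Derivation:
Old gcd = 2; gcd of others (without N[3]) = 2
New gcd for candidate v: gcd(2, v). Preserves old gcd iff gcd(2, v) = 2.
  Option A: v=8, gcd(2,8)=2 -> preserves
  Option B: v=27, gcd(2,27)=1 -> changes
  Option C: v=79, gcd(2,79)=1 -> changes
  Option D: v=39, gcd(2,39)=1 -> changes
  Option E: v=20, gcd(2,20)=2 -> preserves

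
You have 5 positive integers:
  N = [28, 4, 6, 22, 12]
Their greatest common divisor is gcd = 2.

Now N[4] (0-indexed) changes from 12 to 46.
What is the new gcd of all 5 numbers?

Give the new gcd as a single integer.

Answer: 2

Derivation:
Numbers: [28, 4, 6, 22, 12], gcd = 2
Change: index 4, 12 -> 46
gcd of the OTHER numbers (without index 4): gcd([28, 4, 6, 22]) = 2
New gcd = gcd(g_others, new_val) = gcd(2, 46) = 2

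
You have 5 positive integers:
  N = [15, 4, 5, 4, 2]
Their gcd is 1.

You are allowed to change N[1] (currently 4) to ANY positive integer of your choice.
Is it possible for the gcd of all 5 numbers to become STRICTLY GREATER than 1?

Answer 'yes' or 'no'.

Current gcd = 1
gcd of all OTHER numbers (without N[1]=4): gcd([15, 5, 4, 2]) = 1
The new gcd after any change is gcd(1, new_value).
This can be at most 1.
Since 1 = old gcd 1, the gcd can only stay the same or decrease.

Answer: no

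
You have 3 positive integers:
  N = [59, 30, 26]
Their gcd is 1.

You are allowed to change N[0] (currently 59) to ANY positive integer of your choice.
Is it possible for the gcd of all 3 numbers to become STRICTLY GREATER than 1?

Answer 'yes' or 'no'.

Answer: yes

Derivation:
Current gcd = 1
gcd of all OTHER numbers (without N[0]=59): gcd([30, 26]) = 2
The new gcd after any change is gcd(2, new_value).
This can be at most 2.
Since 2 > old gcd 1, the gcd CAN increase (e.g., set N[0] = 2).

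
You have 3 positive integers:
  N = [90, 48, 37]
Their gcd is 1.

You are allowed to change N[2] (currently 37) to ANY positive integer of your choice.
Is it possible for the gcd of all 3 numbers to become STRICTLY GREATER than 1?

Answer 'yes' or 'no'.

Current gcd = 1
gcd of all OTHER numbers (without N[2]=37): gcd([90, 48]) = 6
The new gcd after any change is gcd(6, new_value).
This can be at most 6.
Since 6 > old gcd 1, the gcd CAN increase (e.g., set N[2] = 6).

Answer: yes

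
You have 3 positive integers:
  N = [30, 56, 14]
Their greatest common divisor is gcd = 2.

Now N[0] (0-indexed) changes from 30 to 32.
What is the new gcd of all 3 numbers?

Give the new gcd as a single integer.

Numbers: [30, 56, 14], gcd = 2
Change: index 0, 30 -> 32
gcd of the OTHER numbers (without index 0): gcd([56, 14]) = 14
New gcd = gcd(g_others, new_val) = gcd(14, 32) = 2

Answer: 2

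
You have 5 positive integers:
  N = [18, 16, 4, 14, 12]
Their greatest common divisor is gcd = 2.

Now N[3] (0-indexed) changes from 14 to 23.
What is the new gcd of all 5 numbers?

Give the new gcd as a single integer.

Numbers: [18, 16, 4, 14, 12], gcd = 2
Change: index 3, 14 -> 23
gcd of the OTHER numbers (without index 3): gcd([18, 16, 4, 12]) = 2
New gcd = gcd(g_others, new_val) = gcd(2, 23) = 1

Answer: 1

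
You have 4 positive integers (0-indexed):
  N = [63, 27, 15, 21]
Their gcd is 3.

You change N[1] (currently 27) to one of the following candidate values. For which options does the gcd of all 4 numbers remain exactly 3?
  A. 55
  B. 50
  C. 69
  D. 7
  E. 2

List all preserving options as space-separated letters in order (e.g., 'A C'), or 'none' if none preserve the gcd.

Answer: C

Derivation:
Old gcd = 3; gcd of others (without N[1]) = 3
New gcd for candidate v: gcd(3, v). Preserves old gcd iff gcd(3, v) = 3.
  Option A: v=55, gcd(3,55)=1 -> changes
  Option B: v=50, gcd(3,50)=1 -> changes
  Option C: v=69, gcd(3,69)=3 -> preserves
  Option D: v=7, gcd(3,7)=1 -> changes
  Option E: v=2, gcd(3,2)=1 -> changes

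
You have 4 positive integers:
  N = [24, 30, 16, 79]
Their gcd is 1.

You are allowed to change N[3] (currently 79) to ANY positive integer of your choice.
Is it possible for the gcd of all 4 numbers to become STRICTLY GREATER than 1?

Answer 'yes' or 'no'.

Answer: yes

Derivation:
Current gcd = 1
gcd of all OTHER numbers (without N[3]=79): gcd([24, 30, 16]) = 2
The new gcd after any change is gcd(2, new_value).
This can be at most 2.
Since 2 > old gcd 1, the gcd CAN increase (e.g., set N[3] = 2).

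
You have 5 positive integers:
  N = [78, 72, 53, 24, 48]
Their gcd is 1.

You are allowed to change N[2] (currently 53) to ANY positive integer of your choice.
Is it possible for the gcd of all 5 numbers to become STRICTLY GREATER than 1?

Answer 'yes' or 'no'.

Current gcd = 1
gcd of all OTHER numbers (without N[2]=53): gcd([78, 72, 24, 48]) = 6
The new gcd after any change is gcd(6, new_value).
This can be at most 6.
Since 6 > old gcd 1, the gcd CAN increase (e.g., set N[2] = 6).

Answer: yes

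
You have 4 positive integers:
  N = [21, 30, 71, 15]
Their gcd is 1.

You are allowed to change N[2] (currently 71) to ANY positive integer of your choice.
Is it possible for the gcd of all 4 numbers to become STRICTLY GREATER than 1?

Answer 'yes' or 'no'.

Answer: yes

Derivation:
Current gcd = 1
gcd of all OTHER numbers (without N[2]=71): gcd([21, 30, 15]) = 3
The new gcd after any change is gcd(3, new_value).
This can be at most 3.
Since 3 > old gcd 1, the gcd CAN increase (e.g., set N[2] = 3).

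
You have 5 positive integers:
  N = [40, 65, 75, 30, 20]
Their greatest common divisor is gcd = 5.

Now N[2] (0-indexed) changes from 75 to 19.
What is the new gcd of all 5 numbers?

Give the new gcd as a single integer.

Numbers: [40, 65, 75, 30, 20], gcd = 5
Change: index 2, 75 -> 19
gcd of the OTHER numbers (without index 2): gcd([40, 65, 30, 20]) = 5
New gcd = gcd(g_others, new_val) = gcd(5, 19) = 1

Answer: 1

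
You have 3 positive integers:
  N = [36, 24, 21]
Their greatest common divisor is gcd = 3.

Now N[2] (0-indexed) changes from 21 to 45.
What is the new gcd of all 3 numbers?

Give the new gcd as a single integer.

Numbers: [36, 24, 21], gcd = 3
Change: index 2, 21 -> 45
gcd of the OTHER numbers (without index 2): gcd([36, 24]) = 12
New gcd = gcd(g_others, new_val) = gcd(12, 45) = 3

Answer: 3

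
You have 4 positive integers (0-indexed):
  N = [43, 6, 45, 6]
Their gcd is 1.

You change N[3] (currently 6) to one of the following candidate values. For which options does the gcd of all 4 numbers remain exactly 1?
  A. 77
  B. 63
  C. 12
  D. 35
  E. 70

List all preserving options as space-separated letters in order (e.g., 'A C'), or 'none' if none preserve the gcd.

Answer: A B C D E

Derivation:
Old gcd = 1; gcd of others (without N[3]) = 1
New gcd for candidate v: gcd(1, v). Preserves old gcd iff gcd(1, v) = 1.
  Option A: v=77, gcd(1,77)=1 -> preserves
  Option B: v=63, gcd(1,63)=1 -> preserves
  Option C: v=12, gcd(1,12)=1 -> preserves
  Option D: v=35, gcd(1,35)=1 -> preserves
  Option E: v=70, gcd(1,70)=1 -> preserves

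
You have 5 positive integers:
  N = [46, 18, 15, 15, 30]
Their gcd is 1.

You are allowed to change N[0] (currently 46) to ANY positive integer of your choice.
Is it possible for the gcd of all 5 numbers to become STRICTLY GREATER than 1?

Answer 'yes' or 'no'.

Current gcd = 1
gcd of all OTHER numbers (without N[0]=46): gcd([18, 15, 15, 30]) = 3
The new gcd after any change is gcd(3, new_value).
This can be at most 3.
Since 3 > old gcd 1, the gcd CAN increase (e.g., set N[0] = 3).

Answer: yes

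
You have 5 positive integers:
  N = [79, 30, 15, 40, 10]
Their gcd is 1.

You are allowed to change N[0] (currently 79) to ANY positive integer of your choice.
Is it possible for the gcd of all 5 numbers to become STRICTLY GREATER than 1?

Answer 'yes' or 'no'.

Current gcd = 1
gcd of all OTHER numbers (without N[0]=79): gcd([30, 15, 40, 10]) = 5
The new gcd after any change is gcd(5, new_value).
This can be at most 5.
Since 5 > old gcd 1, the gcd CAN increase (e.g., set N[0] = 5).

Answer: yes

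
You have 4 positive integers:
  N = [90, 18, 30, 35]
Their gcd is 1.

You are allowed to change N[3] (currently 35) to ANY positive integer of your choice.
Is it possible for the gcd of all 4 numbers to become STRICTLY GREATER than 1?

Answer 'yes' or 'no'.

Current gcd = 1
gcd of all OTHER numbers (without N[3]=35): gcd([90, 18, 30]) = 6
The new gcd after any change is gcd(6, new_value).
This can be at most 6.
Since 6 > old gcd 1, the gcd CAN increase (e.g., set N[3] = 6).

Answer: yes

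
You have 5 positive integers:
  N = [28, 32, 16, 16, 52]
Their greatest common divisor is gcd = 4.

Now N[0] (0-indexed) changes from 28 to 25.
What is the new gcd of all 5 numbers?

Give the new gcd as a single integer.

Answer: 1

Derivation:
Numbers: [28, 32, 16, 16, 52], gcd = 4
Change: index 0, 28 -> 25
gcd of the OTHER numbers (without index 0): gcd([32, 16, 16, 52]) = 4
New gcd = gcd(g_others, new_val) = gcd(4, 25) = 1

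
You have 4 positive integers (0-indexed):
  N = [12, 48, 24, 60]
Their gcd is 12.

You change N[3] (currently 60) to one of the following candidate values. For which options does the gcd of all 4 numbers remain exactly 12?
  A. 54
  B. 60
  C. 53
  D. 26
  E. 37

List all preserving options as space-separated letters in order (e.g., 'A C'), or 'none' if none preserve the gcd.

Answer: B

Derivation:
Old gcd = 12; gcd of others (without N[3]) = 12
New gcd for candidate v: gcd(12, v). Preserves old gcd iff gcd(12, v) = 12.
  Option A: v=54, gcd(12,54)=6 -> changes
  Option B: v=60, gcd(12,60)=12 -> preserves
  Option C: v=53, gcd(12,53)=1 -> changes
  Option D: v=26, gcd(12,26)=2 -> changes
  Option E: v=37, gcd(12,37)=1 -> changes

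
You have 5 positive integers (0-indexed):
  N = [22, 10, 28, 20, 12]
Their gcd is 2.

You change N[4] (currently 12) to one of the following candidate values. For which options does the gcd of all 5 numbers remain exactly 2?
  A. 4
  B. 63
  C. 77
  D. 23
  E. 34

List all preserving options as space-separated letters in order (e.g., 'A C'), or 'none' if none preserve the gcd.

Old gcd = 2; gcd of others (without N[4]) = 2
New gcd for candidate v: gcd(2, v). Preserves old gcd iff gcd(2, v) = 2.
  Option A: v=4, gcd(2,4)=2 -> preserves
  Option B: v=63, gcd(2,63)=1 -> changes
  Option C: v=77, gcd(2,77)=1 -> changes
  Option D: v=23, gcd(2,23)=1 -> changes
  Option E: v=34, gcd(2,34)=2 -> preserves

Answer: A E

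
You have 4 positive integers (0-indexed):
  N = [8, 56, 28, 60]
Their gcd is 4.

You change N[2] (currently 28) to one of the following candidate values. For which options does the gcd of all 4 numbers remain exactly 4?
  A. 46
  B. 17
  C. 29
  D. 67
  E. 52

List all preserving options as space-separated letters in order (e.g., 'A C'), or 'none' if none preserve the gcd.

Old gcd = 4; gcd of others (without N[2]) = 4
New gcd for candidate v: gcd(4, v). Preserves old gcd iff gcd(4, v) = 4.
  Option A: v=46, gcd(4,46)=2 -> changes
  Option B: v=17, gcd(4,17)=1 -> changes
  Option C: v=29, gcd(4,29)=1 -> changes
  Option D: v=67, gcd(4,67)=1 -> changes
  Option E: v=52, gcd(4,52)=4 -> preserves

Answer: E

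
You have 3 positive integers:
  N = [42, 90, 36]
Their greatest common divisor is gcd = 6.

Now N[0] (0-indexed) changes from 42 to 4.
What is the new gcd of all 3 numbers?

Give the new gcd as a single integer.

Answer: 2

Derivation:
Numbers: [42, 90, 36], gcd = 6
Change: index 0, 42 -> 4
gcd of the OTHER numbers (without index 0): gcd([90, 36]) = 18
New gcd = gcd(g_others, new_val) = gcd(18, 4) = 2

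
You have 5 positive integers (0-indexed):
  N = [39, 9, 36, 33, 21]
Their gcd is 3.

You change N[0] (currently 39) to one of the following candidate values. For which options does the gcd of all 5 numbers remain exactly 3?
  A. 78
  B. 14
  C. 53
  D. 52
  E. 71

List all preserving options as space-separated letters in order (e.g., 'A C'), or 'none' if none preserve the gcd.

Old gcd = 3; gcd of others (without N[0]) = 3
New gcd for candidate v: gcd(3, v). Preserves old gcd iff gcd(3, v) = 3.
  Option A: v=78, gcd(3,78)=3 -> preserves
  Option B: v=14, gcd(3,14)=1 -> changes
  Option C: v=53, gcd(3,53)=1 -> changes
  Option D: v=52, gcd(3,52)=1 -> changes
  Option E: v=71, gcd(3,71)=1 -> changes

Answer: A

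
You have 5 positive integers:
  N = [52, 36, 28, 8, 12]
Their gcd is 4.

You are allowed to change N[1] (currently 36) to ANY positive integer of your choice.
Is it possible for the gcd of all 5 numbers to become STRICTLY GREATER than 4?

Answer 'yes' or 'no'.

Current gcd = 4
gcd of all OTHER numbers (without N[1]=36): gcd([52, 28, 8, 12]) = 4
The new gcd after any change is gcd(4, new_value).
This can be at most 4.
Since 4 = old gcd 4, the gcd can only stay the same or decrease.

Answer: no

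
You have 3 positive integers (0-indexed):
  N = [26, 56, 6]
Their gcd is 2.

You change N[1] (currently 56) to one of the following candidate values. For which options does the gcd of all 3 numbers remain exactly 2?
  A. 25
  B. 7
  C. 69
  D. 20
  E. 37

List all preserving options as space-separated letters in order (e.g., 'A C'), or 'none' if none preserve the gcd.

Answer: D

Derivation:
Old gcd = 2; gcd of others (without N[1]) = 2
New gcd for candidate v: gcd(2, v). Preserves old gcd iff gcd(2, v) = 2.
  Option A: v=25, gcd(2,25)=1 -> changes
  Option B: v=7, gcd(2,7)=1 -> changes
  Option C: v=69, gcd(2,69)=1 -> changes
  Option D: v=20, gcd(2,20)=2 -> preserves
  Option E: v=37, gcd(2,37)=1 -> changes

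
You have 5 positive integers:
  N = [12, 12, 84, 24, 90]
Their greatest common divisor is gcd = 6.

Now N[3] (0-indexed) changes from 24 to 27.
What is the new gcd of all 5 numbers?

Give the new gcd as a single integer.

Answer: 3

Derivation:
Numbers: [12, 12, 84, 24, 90], gcd = 6
Change: index 3, 24 -> 27
gcd of the OTHER numbers (without index 3): gcd([12, 12, 84, 90]) = 6
New gcd = gcd(g_others, new_val) = gcd(6, 27) = 3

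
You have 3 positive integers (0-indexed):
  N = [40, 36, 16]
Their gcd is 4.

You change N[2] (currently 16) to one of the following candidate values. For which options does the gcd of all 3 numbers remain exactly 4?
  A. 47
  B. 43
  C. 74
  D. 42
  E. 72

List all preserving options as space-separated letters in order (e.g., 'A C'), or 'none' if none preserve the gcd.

Answer: E

Derivation:
Old gcd = 4; gcd of others (without N[2]) = 4
New gcd for candidate v: gcd(4, v). Preserves old gcd iff gcd(4, v) = 4.
  Option A: v=47, gcd(4,47)=1 -> changes
  Option B: v=43, gcd(4,43)=1 -> changes
  Option C: v=74, gcd(4,74)=2 -> changes
  Option D: v=42, gcd(4,42)=2 -> changes
  Option E: v=72, gcd(4,72)=4 -> preserves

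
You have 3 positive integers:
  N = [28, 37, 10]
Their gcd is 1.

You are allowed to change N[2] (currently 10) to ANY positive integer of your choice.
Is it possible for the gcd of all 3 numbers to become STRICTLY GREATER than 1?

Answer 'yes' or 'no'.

Answer: no

Derivation:
Current gcd = 1
gcd of all OTHER numbers (without N[2]=10): gcd([28, 37]) = 1
The new gcd after any change is gcd(1, new_value).
This can be at most 1.
Since 1 = old gcd 1, the gcd can only stay the same or decrease.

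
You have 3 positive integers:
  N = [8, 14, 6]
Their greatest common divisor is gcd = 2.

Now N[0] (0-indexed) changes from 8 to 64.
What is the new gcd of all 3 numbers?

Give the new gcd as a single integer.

Answer: 2

Derivation:
Numbers: [8, 14, 6], gcd = 2
Change: index 0, 8 -> 64
gcd of the OTHER numbers (without index 0): gcd([14, 6]) = 2
New gcd = gcd(g_others, new_val) = gcd(2, 64) = 2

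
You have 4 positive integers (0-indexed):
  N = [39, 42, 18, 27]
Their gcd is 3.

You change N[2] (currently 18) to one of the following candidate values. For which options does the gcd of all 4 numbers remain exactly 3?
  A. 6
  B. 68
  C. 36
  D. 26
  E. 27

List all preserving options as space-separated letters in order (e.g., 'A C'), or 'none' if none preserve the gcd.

Answer: A C E

Derivation:
Old gcd = 3; gcd of others (without N[2]) = 3
New gcd for candidate v: gcd(3, v). Preserves old gcd iff gcd(3, v) = 3.
  Option A: v=6, gcd(3,6)=3 -> preserves
  Option B: v=68, gcd(3,68)=1 -> changes
  Option C: v=36, gcd(3,36)=3 -> preserves
  Option D: v=26, gcd(3,26)=1 -> changes
  Option E: v=27, gcd(3,27)=3 -> preserves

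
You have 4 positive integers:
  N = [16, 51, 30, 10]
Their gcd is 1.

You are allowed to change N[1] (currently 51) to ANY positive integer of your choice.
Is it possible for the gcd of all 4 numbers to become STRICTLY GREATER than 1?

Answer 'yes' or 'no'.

Answer: yes

Derivation:
Current gcd = 1
gcd of all OTHER numbers (without N[1]=51): gcd([16, 30, 10]) = 2
The new gcd after any change is gcd(2, new_value).
This can be at most 2.
Since 2 > old gcd 1, the gcd CAN increase (e.g., set N[1] = 2).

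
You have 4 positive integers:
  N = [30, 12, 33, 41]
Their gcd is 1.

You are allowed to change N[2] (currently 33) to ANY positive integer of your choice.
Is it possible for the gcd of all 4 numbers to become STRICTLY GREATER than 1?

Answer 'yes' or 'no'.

Current gcd = 1
gcd of all OTHER numbers (without N[2]=33): gcd([30, 12, 41]) = 1
The new gcd after any change is gcd(1, new_value).
This can be at most 1.
Since 1 = old gcd 1, the gcd can only stay the same or decrease.

Answer: no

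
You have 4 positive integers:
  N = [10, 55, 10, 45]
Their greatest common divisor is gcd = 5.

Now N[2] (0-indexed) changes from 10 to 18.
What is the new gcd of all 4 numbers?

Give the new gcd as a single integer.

Numbers: [10, 55, 10, 45], gcd = 5
Change: index 2, 10 -> 18
gcd of the OTHER numbers (without index 2): gcd([10, 55, 45]) = 5
New gcd = gcd(g_others, new_val) = gcd(5, 18) = 1

Answer: 1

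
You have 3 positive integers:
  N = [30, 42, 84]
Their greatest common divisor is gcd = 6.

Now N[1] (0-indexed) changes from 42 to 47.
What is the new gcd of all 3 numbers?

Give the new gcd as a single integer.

Numbers: [30, 42, 84], gcd = 6
Change: index 1, 42 -> 47
gcd of the OTHER numbers (without index 1): gcd([30, 84]) = 6
New gcd = gcd(g_others, new_val) = gcd(6, 47) = 1

Answer: 1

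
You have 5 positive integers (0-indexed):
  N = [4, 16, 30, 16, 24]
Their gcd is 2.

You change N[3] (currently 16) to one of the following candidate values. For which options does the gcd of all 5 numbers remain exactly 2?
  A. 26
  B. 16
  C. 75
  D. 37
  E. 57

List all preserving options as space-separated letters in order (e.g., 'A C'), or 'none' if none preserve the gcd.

Old gcd = 2; gcd of others (without N[3]) = 2
New gcd for candidate v: gcd(2, v). Preserves old gcd iff gcd(2, v) = 2.
  Option A: v=26, gcd(2,26)=2 -> preserves
  Option B: v=16, gcd(2,16)=2 -> preserves
  Option C: v=75, gcd(2,75)=1 -> changes
  Option D: v=37, gcd(2,37)=1 -> changes
  Option E: v=57, gcd(2,57)=1 -> changes

Answer: A B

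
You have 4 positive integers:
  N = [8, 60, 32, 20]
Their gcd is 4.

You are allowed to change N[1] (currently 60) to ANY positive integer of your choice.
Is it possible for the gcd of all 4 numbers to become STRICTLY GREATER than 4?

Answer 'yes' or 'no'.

Answer: no

Derivation:
Current gcd = 4
gcd of all OTHER numbers (without N[1]=60): gcd([8, 32, 20]) = 4
The new gcd after any change is gcd(4, new_value).
This can be at most 4.
Since 4 = old gcd 4, the gcd can only stay the same or decrease.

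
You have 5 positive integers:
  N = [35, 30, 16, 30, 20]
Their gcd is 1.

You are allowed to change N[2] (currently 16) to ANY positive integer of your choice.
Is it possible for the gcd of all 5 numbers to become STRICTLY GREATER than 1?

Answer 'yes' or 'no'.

Answer: yes

Derivation:
Current gcd = 1
gcd of all OTHER numbers (without N[2]=16): gcd([35, 30, 30, 20]) = 5
The new gcd after any change is gcd(5, new_value).
This can be at most 5.
Since 5 > old gcd 1, the gcd CAN increase (e.g., set N[2] = 5).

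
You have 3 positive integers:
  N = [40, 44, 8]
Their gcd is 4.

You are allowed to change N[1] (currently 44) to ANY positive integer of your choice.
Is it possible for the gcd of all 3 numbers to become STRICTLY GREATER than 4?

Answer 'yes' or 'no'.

Current gcd = 4
gcd of all OTHER numbers (without N[1]=44): gcd([40, 8]) = 8
The new gcd after any change is gcd(8, new_value).
This can be at most 8.
Since 8 > old gcd 4, the gcd CAN increase (e.g., set N[1] = 8).

Answer: yes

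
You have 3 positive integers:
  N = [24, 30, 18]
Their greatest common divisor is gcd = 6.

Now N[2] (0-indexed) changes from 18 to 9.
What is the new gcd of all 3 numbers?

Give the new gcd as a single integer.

Answer: 3

Derivation:
Numbers: [24, 30, 18], gcd = 6
Change: index 2, 18 -> 9
gcd of the OTHER numbers (without index 2): gcd([24, 30]) = 6
New gcd = gcd(g_others, new_val) = gcd(6, 9) = 3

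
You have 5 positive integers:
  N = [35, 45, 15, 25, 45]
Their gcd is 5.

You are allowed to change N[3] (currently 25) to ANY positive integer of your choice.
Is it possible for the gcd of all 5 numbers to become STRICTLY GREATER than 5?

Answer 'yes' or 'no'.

Current gcd = 5
gcd of all OTHER numbers (without N[3]=25): gcd([35, 45, 15, 45]) = 5
The new gcd after any change is gcd(5, new_value).
This can be at most 5.
Since 5 = old gcd 5, the gcd can only stay the same or decrease.

Answer: no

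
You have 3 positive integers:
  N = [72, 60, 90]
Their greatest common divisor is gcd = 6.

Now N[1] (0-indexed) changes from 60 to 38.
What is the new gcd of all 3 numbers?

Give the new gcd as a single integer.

Numbers: [72, 60, 90], gcd = 6
Change: index 1, 60 -> 38
gcd of the OTHER numbers (without index 1): gcd([72, 90]) = 18
New gcd = gcd(g_others, new_val) = gcd(18, 38) = 2

Answer: 2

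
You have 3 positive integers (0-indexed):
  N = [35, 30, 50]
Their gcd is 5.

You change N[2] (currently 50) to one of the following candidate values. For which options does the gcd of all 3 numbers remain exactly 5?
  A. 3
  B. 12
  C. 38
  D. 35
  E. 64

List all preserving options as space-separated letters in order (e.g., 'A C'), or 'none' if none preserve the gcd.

Old gcd = 5; gcd of others (without N[2]) = 5
New gcd for candidate v: gcd(5, v). Preserves old gcd iff gcd(5, v) = 5.
  Option A: v=3, gcd(5,3)=1 -> changes
  Option B: v=12, gcd(5,12)=1 -> changes
  Option C: v=38, gcd(5,38)=1 -> changes
  Option D: v=35, gcd(5,35)=5 -> preserves
  Option E: v=64, gcd(5,64)=1 -> changes

Answer: D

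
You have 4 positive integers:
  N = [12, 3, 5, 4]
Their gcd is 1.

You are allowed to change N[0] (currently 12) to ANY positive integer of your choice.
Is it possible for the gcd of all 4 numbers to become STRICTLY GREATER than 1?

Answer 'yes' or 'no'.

Current gcd = 1
gcd of all OTHER numbers (without N[0]=12): gcd([3, 5, 4]) = 1
The new gcd after any change is gcd(1, new_value).
This can be at most 1.
Since 1 = old gcd 1, the gcd can only stay the same or decrease.

Answer: no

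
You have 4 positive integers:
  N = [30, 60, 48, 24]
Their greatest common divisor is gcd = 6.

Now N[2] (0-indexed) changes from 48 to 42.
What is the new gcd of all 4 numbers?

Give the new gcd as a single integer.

Answer: 6

Derivation:
Numbers: [30, 60, 48, 24], gcd = 6
Change: index 2, 48 -> 42
gcd of the OTHER numbers (without index 2): gcd([30, 60, 24]) = 6
New gcd = gcd(g_others, new_val) = gcd(6, 42) = 6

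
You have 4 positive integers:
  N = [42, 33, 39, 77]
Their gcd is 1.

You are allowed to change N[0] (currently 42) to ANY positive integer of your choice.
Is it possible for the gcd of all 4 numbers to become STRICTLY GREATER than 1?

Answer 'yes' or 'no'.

Answer: no

Derivation:
Current gcd = 1
gcd of all OTHER numbers (without N[0]=42): gcd([33, 39, 77]) = 1
The new gcd after any change is gcd(1, new_value).
This can be at most 1.
Since 1 = old gcd 1, the gcd can only stay the same or decrease.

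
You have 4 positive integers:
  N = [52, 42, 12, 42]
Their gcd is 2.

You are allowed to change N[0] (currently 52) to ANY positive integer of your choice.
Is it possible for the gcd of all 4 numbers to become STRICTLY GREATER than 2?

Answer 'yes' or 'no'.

Answer: yes

Derivation:
Current gcd = 2
gcd of all OTHER numbers (without N[0]=52): gcd([42, 12, 42]) = 6
The new gcd after any change is gcd(6, new_value).
This can be at most 6.
Since 6 > old gcd 2, the gcd CAN increase (e.g., set N[0] = 6).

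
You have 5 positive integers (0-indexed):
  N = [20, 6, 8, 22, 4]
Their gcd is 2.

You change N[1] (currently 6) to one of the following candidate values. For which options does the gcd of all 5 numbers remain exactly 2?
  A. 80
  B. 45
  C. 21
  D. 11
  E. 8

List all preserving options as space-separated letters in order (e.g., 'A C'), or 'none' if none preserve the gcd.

Answer: A E

Derivation:
Old gcd = 2; gcd of others (without N[1]) = 2
New gcd for candidate v: gcd(2, v). Preserves old gcd iff gcd(2, v) = 2.
  Option A: v=80, gcd(2,80)=2 -> preserves
  Option B: v=45, gcd(2,45)=1 -> changes
  Option C: v=21, gcd(2,21)=1 -> changes
  Option D: v=11, gcd(2,11)=1 -> changes
  Option E: v=8, gcd(2,8)=2 -> preserves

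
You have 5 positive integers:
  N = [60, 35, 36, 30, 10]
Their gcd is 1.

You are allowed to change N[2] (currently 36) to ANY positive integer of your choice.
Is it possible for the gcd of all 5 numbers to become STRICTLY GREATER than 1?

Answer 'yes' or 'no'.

Answer: yes

Derivation:
Current gcd = 1
gcd of all OTHER numbers (without N[2]=36): gcd([60, 35, 30, 10]) = 5
The new gcd after any change is gcd(5, new_value).
This can be at most 5.
Since 5 > old gcd 1, the gcd CAN increase (e.g., set N[2] = 5).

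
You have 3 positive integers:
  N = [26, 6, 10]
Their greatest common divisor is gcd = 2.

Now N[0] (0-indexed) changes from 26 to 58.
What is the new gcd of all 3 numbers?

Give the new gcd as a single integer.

Numbers: [26, 6, 10], gcd = 2
Change: index 0, 26 -> 58
gcd of the OTHER numbers (without index 0): gcd([6, 10]) = 2
New gcd = gcd(g_others, new_val) = gcd(2, 58) = 2

Answer: 2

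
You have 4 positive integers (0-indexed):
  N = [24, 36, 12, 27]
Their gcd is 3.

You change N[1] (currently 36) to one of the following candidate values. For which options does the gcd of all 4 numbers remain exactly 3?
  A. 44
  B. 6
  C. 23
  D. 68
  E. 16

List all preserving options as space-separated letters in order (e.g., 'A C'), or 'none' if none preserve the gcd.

Answer: B

Derivation:
Old gcd = 3; gcd of others (without N[1]) = 3
New gcd for candidate v: gcd(3, v). Preserves old gcd iff gcd(3, v) = 3.
  Option A: v=44, gcd(3,44)=1 -> changes
  Option B: v=6, gcd(3,6)=3 -> preserves
  Option C: v=23, gcd(3,23)=1 -> changes
  Option D: v=68, gcd(3,68)=1 -> changes
  Option E: v=16, gcd(3,16)=1 -> changes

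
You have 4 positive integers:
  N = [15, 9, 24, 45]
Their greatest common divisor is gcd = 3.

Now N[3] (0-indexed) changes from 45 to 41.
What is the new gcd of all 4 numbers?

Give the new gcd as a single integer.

Answer: 1

Derivation:
Numbers: [15, 9, 24, 45], gcd = 3
Change: index 3, 45 -> 41
gcd of the OTHER numbers (without index 3): gcd([15, 9, 24]) = 3
New gcd = gcd(g_others, new_val) = gcd(3, 41) = 1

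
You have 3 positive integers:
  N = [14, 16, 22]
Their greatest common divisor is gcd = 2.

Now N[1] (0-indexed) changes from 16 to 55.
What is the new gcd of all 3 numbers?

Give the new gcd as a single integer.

Numbers: [14, 16, 22], gcd = 2
Change: index 1, 16 -> 55
gcd of the OTHER numbers (without index 1): gcd([14, 22]) = 2
New gcd = gcd(g_others, new_val) = gcd(2, 55) = 1

Answer: 1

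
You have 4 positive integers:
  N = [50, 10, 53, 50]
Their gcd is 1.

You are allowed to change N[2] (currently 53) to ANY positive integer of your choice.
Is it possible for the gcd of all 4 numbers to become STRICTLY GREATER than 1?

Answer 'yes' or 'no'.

Answer: yes

Derivation:
Current gcd = 1
gcd of all OTHER numbers (without N[2]=53): gcd([50, 10, 50]) = 10
The new gcd after any change is gcd(10, new_value).
This can be at most 10.
Since 10 > old gcd 1, the gcd CAN increase (e.g., set N[2] = 10).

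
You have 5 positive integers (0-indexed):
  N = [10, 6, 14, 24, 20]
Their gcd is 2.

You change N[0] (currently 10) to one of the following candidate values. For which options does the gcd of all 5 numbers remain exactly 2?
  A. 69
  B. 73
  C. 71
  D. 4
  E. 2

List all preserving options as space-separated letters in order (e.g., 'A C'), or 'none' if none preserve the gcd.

Old gcd = 2; gcd of others (without N[0]) = 2
New gcd for candidate v: gcd(2, v). Preserves old gcd iff gcd(2, v) = 2.
  Option A: v=69, gcd(2,69)=1 -> changes
  Option B: v=73, gcd(2,73)=1 -> changes
  Option C: v=71, gcd(2,71)=1 -> changes
  Option D: v=4, gcd(2,4)=2 -> preserves
  Option E: v=2, gcd(2,2)=2 -> preserves

Answer: D E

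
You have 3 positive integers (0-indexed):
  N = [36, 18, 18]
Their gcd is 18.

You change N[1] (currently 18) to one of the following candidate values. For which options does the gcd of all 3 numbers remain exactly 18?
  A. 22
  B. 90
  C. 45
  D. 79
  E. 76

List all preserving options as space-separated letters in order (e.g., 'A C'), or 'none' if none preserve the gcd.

Old gcd = 18; gcd of others (without N[1]) = 18
New gcd for candidate v: gcd(18, v). Preserves old gcd iff gcd(18, v) = 18.
  Option A: v=22, gcd(18,22)=2 -> changes
  Option B: v=90, gcd(18,90)=18 -> preserves
  Option C: v=45, gcd(18,45)=9 -> changes
  Option D: v=79, gcd(18,79)=1 -> changes
  Option E: v=76, gcd(18,76)=2 -> changes

Answer: B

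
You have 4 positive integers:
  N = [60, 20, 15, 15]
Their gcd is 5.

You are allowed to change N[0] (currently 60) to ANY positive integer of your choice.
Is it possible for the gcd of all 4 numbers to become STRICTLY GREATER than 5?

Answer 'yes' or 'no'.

Current gcd = 5
gcd of all OTHER numbers (without N[0]=60): gcd([20, 15, 15]) = 5
The new gcd after any change is gcd(5, new_value).
This can be at most 5.
Since 5 = old gcd 5, the gcd can only stay the same or decrease.

Answer: no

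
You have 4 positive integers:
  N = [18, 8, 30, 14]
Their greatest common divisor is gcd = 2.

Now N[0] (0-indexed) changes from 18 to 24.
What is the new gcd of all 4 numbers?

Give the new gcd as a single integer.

Answer: 2

Derivation:
Numbers: [18, 8, 30, 14], gcd = 2
Change: index 0, 18 -> 24
gcd of the OTHER numbers (without index 0): gcd([8, 30, 14]) = 2
New gcd = gcd(g_others, new_val) = gcd(2, 24) = 2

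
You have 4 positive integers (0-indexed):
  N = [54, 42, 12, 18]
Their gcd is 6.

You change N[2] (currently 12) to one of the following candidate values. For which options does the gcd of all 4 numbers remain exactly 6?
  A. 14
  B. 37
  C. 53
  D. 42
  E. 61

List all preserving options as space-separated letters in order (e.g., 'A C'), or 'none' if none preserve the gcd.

Answer: D

Derivation:
Old gcd = 6; gcd of others (without N[2]) = 6
New gcd for candidate v: gcd(6, v). Preserves old gcd iff gcd(6, v) = 6.
  Option A: v=14, gcd(6,14)=2 -> changes
  Option B: v=37, gcd(6,37)=1 -> changes
  Option C: v=53, gcd(6,53)=1 -> changes
  Option D: v=42, gcd(6,42)=6 -> preserves
  Option E: v=61, gcd(6,61)=1 -> changes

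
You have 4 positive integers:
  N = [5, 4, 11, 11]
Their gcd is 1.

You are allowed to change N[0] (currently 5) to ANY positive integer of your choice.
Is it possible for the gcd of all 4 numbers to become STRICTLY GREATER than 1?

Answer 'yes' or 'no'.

Answer: no

Derivation:
Current gcd = 1
gcd of all OTHER numbers (without N[0]=5): gcd([4, 11, 11]) = 1
The new gcd after any change is gcd(1, new_value).
This can be at most 1.
Since 1 = old gcd 1, the gcd can only stay the same or decrease.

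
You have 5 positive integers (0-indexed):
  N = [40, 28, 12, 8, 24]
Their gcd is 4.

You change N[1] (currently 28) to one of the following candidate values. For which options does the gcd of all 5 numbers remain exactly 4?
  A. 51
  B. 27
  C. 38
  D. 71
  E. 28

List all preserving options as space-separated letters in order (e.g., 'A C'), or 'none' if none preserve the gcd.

Answer: E

Derivation:
Old gcd = 4; gcd of others (without N[1]) = 4
New gcd for candidate v: gcd(4, v). Preserves old gcd iff gcd(4, v) = 4.
  Option A: v=51, gcd(4,51)=1 -> changes
  Option B: v=27, gcd(4,27)=1 -> changes
  Option C: v=38, gcd(4,38)=2 -> changes
  Option D: v=71, gcd(4,71)=1 -> changes
  Option E: v=28, gcd(4,28)=4 -> preserves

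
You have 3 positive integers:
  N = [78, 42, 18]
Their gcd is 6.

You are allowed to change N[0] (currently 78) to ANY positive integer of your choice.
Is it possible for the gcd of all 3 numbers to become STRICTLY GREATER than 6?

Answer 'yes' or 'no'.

Current gcd = 6
gcd of all OTHER numbers (without N[0]=78): gcd([42, 18]) = 6
The new gcd after any change is gcd(6, new_value).
This can be at most 6.
Since 6 = old gcd 6, the gcd can only stay the same or decrease.

Answer: no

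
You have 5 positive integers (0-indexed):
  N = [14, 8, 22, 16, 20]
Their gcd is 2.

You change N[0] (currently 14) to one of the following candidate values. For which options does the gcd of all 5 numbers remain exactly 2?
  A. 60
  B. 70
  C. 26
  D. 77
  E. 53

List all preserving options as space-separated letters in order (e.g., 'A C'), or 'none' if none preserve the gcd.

Answer: A B C

Derivation:
Old gcd = 2; gcd of others (without N[0]) = 2
New gcd for candidate v: gcd(2, v). Preserves old gcd iff gcd(2, v) = 2.
  Option A: v=60, gcd(2,60)=2 -> preserves
  Option B: v=70, gcd(2,70)=2 -> preserves
  Option C: v=26, gcd(2,26)=2 -> preserves
  Option D: v=77, gcd(2,77)=1 -> changes
  Option E: v=53, gcd(2,53)=1 -> changes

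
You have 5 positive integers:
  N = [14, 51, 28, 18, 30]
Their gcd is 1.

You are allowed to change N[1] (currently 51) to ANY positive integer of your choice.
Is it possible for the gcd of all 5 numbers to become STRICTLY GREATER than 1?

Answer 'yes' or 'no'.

Answer: yes

Derivation:
Current gcd = 1
gcd of all OTHER numbers (without N[1]=51): gcd([14, 28, 18, 30]) = 2
The new gcd after any change is gcd(2, new_value).
This can be at most 2.
Since 2 > old gcd 1, the gcd CAN increase (e.g., set N[1] = 2).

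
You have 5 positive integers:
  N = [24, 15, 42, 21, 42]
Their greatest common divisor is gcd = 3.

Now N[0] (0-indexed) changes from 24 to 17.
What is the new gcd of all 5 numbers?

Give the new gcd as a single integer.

Answer: 1

Derivation:
Numbers: [24, 15, 42, 21, 42], gcd = 3
Change: index 0, 24 -> 17
gcd of the OTHER numbers (without index 0): gcd([15, 42, 21, 42]) = 3
New gcd = gcd(g_others, new_val) = gcd(3, 17) = 1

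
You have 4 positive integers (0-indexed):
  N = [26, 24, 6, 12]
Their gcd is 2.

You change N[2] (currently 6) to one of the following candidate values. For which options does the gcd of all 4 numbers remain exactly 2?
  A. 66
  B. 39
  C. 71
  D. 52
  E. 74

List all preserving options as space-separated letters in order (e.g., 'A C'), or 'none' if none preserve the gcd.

Answer: A D E

Derivation:
Old gcd = 2; gcd of others (without N[2]) = 2
New gcd for candidate v: gcd(2, v). Preserves old gcd iff gcd(2, v) = 2.
  Option A: v=66, gcd(2,66)=2 -> preserves
  Option B: v=39, gcd(2,39)=1 -> changes
  Option C: v=71, gcd(2,71)=1 -> changes
  Option D: v=52, gcd(2,52)=2 -> preserves
  Option E: v=74, gcd(2,74)=2 -> preserves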